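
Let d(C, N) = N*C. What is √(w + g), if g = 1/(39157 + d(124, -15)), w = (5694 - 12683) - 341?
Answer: I*√10196515274673/37297 ≈ 85.615*I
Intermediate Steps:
w = -7330 (w = -6989 - 341 = -7330)
d(C, N) = C*N
g = 1/37297 (g = 1/(39157 + 124*(-15)) = 1/(39157 - 1860) = 1/37297 ≈ 2.6812e-5)
√(w + g) = √(-7330 + 1/37297) = √(-273387009/37297) = I*√10196515274673/37297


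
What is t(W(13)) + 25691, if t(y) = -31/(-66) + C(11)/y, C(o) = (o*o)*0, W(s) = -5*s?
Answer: 1695637/66 ≈ 25691.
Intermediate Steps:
C(o) = 0 (C(o) = o**2*0 = 0)
t(y) = 31/66 (t(y) = -31/(-66) + 0/y = -31*(-1/66) + 0 = 31/66 + 0 = 31/66)
t(W(13)) + 25691 = 31/66 + 25691 = 1695637/66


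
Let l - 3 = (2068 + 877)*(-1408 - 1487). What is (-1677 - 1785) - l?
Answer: 8522310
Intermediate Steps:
l = -8525772 (l = 3 + (2068 + 877)*(-1408 - 1487) = 3 + 2945*(-2895) = 3 - 8525775 = -8525772)
(-1677 - 1785) - l = (-1677 - 1785) - 1*(-8525772) = -3462 + 8525772 = 8522310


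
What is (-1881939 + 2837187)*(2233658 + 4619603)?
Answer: 6546563863728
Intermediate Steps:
(-1881939 + 2837187)*(2233658 + 4619603) = 955248*6853261 = 6546563863728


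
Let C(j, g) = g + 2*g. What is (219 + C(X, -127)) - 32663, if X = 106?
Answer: -32825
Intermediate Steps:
C(j, g) = 3*g
(219 + C(X, -127)) - 32663 = (219 + 3*(-127)) - 32663 = (219 - 381) - 32663 = -162 - 32663 = -32825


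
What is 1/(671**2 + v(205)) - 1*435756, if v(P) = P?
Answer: -196284547175/450446 ≈ -4.3576e+5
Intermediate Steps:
1/(671**2 + v(205)) - 1*435756 = 1/(671**2 + 205) - 1*435756 = 1/(450241 + 205) - 435756 = 1/450446 - 435756 = -196284547175/450446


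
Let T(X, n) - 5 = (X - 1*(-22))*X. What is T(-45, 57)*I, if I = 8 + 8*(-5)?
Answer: -33280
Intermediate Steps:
I = -32 (I = 8 - 40 = -32)
T(X, n) = 5 + X*(22 + X) (T(X, n) = 5 + (X - 1*(-22))*X = 5 + (X + 22)*X = 5 + (22 + X)*X = 5 + X*(22 + X))
T(-45, 57)*I = (5 + (-45)² + 22*(-45))*(-32) = (5 + 2025 - 990)*(-32) = 1040*(-32) = -33280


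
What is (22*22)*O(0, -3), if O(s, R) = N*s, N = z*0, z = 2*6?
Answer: 0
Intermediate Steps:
z = 12
N = 0 (N = 12*0 = 0)
O(s, R) = 0 (O(s, R) = 0*s = 0)
(22*22)*O(0, -3) = (22*22)*0 = 484*0 = 0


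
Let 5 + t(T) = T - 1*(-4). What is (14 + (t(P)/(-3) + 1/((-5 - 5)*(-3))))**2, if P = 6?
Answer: 137641/900 ≈ 152.93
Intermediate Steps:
t(T) = -1 + T (t(T) = -5 + (T - 1*(-4)) = -5 + (T + 4) = -5 + (4 + T) = -1 + T)
(14 + (t(P)/(-3) + 1/((-5 - 5)*(-3))))**2 = (14 + ((-1 + 6)/(-3) + 1/((-5 - 5)*(-3))))**2 = (14 + (5*(-1/3) + 1/(-10*(-3))))**2 = (14 + (-5/3 + 1/30))**2 = (14 - 49/30)**2 = (371/30)**2 = 137641/900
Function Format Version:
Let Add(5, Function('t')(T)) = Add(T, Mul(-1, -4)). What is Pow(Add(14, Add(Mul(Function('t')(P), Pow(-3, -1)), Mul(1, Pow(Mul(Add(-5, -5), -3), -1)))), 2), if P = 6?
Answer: Rational(137641, 900) ≈ 152.93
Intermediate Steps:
Function('t')(T) = Add(-1, T) (Function('t')(T) = Add(-5, Add(T, Mul(-1, -4))) = Add(-5, Add(T, 4)) = Add(-5, Add(4, T)) = Add(-1, T))
Pow(Add(14, Add(Mul(Function('t')(P), Pow(-3, -1)), Mul(1, Pow(Mul(Add(-5, -5), -3), -1)))), 2) = Pow(Add(14, Add(Mul(Add(-1, 6), Pow(-3, -1)), Mul(1, Pow(Mul(Add(-5, -5), -3), -1)))), 2) = Pow(Add(14, Add(Mul(5, Rational(-1, 3)), Mul(1, Pow(Mul(-10, -3), -1)))), 2) = Pow(Add(14, Add(Rational(-5, 3), Mul(1, Pow(30, -1)))), 2) = Pow(Add(14, Add(Rational(-5, 3), Mul(1, Rational(1, 30)))), 2) = Pow(Add(14, Add(Rational(-5, 3), Rational(1, 30))), 2) = Pow(Add(14, Rational(-49, 30)), 2) = Pow(Rational(371, 30), 2) = Rational(137641, 900)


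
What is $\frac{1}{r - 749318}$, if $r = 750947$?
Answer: $\frac{1}{1629} \approx 0.00061387$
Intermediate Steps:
$\frac{1}{r - 749318} = \frac{1}{750947 - 749318} = \frac{1}{1629}$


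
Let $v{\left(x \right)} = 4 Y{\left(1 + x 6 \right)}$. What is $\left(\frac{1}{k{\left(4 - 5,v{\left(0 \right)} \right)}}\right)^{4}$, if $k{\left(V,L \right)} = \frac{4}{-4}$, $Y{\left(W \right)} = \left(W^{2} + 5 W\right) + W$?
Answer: $1$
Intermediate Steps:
$Y{\left(W \right)} = W^{2} + 6 W$
$v{\left(x \right)} = 4 \left(1 + 6 x\right) \left(7 + 6 x\right)$ ($v{\left(x \right)} = 4 \left(1 + x 6\right) \left(6 + \left(1 + x 6\right)\right) = 4 \left(1 + 6 x\right) \left(6 + \left(1 + 6 x\right)\right) = 4 \left(1 + 6 x\right) \left(7 + 6 x\right)$)
$k{\left(V,L \right)} = -1$ ($k{\left(V,L \right)} = 4 \left(- \frac{1}{4}\right) = -1$)
$\left(\frac{1}{k{\left(4 - 5,v{\left(0 \right)} \right)}}\right)^{4} = \left(\frac{1}{-1}\right)^{4} = \left(-1\right)^{4} = 1$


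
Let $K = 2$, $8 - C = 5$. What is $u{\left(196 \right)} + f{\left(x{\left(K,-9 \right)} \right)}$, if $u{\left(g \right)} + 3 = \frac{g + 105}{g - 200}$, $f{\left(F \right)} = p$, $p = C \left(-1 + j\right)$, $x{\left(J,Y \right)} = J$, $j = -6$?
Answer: $- \frac{397}{4} \approx -99.25$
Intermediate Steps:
$C = 3$ ($C = 8 - 5 = 3$)
$p = -21$ ($p = 3 \left(-1 - 6\right) = 3 \left(-7\right) = -21$)
$f{\left(F \right)} = -21$
$u{\left(g \right)} = -3 + \frac{105 + g}{-200 + g}$ ($u{\left(g \right)} = -3 + \frac{g + 105}{g - 200} = -3 + \frac{105 + g}{-200 + g}$)
$u{\left(196 \right)} + f{\left(x{\left(K,-9 \right)} \right)} = \frac{705 - 392}{-200 + 196} - 21 = \frac{705 - 392}{-4} - 21 = \left(- \frac{1}{4}\right) 313 - 21 = - \frac{313}{4} - 21 = - \frac{397}{4}$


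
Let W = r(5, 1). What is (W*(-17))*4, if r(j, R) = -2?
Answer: 136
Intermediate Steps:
W = -2
(W*(-17))*4 = -2*(-17)*4 = 34*4 = 136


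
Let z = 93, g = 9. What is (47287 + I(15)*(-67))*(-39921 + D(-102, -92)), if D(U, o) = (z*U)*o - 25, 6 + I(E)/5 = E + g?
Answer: 34357426862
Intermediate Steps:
I(E) = 15 + 5*E (I(E) = -30 + 5*(E + 9) = -30 + 5*(9 + E) = -30 + (45 + 5*E) = 15 + 5*E)
D(U, o) = -25 + 93*U*o (D(U, o) = (93*U)*o - 25 = 93*U*o - 25 = -25 + 93*U*o)
(47287 + I(15)*(-67))*(-39921 + D(-102, -92)) = (47287 + (15 + 5*15)*(-67))*(-39921 + (-25 + 93*(-102)*(-92))) = (47287 + (15 + 75)*(-67))*(-39921 + (-25 + 872712)) = (47287 + 90*(-67))*(-39921 + 872687) = (47287 - 6030)*832766 = 41257*832766 = 34357426862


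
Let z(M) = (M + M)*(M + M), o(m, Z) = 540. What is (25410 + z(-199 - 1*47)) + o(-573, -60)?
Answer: 268014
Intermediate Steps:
z(M) = 4*M**2 (z(M) = (2*M)*(2*M) = 4*M**2)
(25410 + z(-199 - 1*47)) + o(-573, -60) = (25410 + 4*(-199 - 1*47)**2) + 540 = (25410 + 4*(-199 - 47)**2) + 540 = (25410 + 4*(-246)**2) + 540 = (25410 + 4*60516) + 540 = (25410 + 242064) + 540 = 267474 + 540 = 268014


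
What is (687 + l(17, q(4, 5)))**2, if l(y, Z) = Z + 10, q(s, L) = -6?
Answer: 477481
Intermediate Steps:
l(y, Z) = 10 + Z
(687 + l(17, q(4, 5)))**2 = (687 + (10 - 6))**2 = (687 + 4)**2 = 691**2 = 477481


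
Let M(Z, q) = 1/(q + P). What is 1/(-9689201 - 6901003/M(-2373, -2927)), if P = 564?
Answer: 1/16297380888 ≈ 6.1360e-11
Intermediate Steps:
M(Z, q) = 1/(564 + q) (M(Z, q) = 1/(q + 564) = 1/(564 + q))
1/(-9689201 - 6901003/M(-2373, -2927)) = 1/(-9689201 - 6901003/(1/(564 - 2927))) = 1/(-9689201 - 6901003/(1/(-2363))) = 1/(-9689201 - 6901003/(-1/2363)) = 1/(-9689201 - 6901003*(-2363)) = 1/(-9689201 + 16307070089) = 1/16297380888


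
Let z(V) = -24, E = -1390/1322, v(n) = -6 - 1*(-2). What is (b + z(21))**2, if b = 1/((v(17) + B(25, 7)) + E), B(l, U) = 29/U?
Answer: 11135103529/17673616 ≈ 630.04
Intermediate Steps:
v(n) = -4 (v(n) = -6 + 2 = -4)
E = -695/661 (E = -1390*1/1322 = -695/661 ≈ -1.0514)
b = -4627/4204 (b = 1/((-4 + 29/7) - 695/661) = 1/(1/7 - 695/661) = 1/(-4204/4627) = -4627/4204 ≈ -1.1006)
(b + z(21))**2 = (-4627/4204 - 24)**2 = (-105523/4204)**2 = 11135103529/17673616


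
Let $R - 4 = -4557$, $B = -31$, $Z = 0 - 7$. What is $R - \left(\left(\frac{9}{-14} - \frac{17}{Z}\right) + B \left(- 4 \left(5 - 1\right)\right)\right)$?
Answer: $- \frac{70711}{14} \approx -5050.8$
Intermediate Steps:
$Z = -7$
$R = -4553$ ($R = 4 - 4557 = -4553$)
$R - \left(\left(\frac{9}{-14} - \frac{17}{Z}\right) + B \left(- 4 \left(5 - 1\right)\right)\right) = -4553 - \left(\left(\frac{9}{-14} - \frac{17}{-7}\right) - 31 \left(- 4 \left(5 - 1\right)\right)\right) = -4553 - \left(\left(9 \left(- \frac{1}{14}\right) - - \frac{17}{7}\right) - 31 \left(\left(-4\right) 4\right)\right) = -4553 - \left(\left(- \frac{9}{14} + \frac{17}{7}\right) - -496\right) = -4553 - \left(\frac{25}{14} + 496\right) = -4553 - \frac{6969}{14} = - \frac{70711}{14}$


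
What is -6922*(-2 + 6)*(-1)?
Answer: 27688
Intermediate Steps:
-6922*(-2 + 6)*(-1) = -27688*(-1) = -6922*(-4) = 27688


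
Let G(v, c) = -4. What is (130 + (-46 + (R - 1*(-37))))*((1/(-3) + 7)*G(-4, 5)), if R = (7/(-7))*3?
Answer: -9440/3 ≈ -3146.7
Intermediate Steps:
R = -3 (R = (7*(-⅐))*3 = -1*3 = -3)
(130 + (-46 + (R - 1*(-37))))*((1/(-3) + 7)*G(-4, 5)) = (130 + (-46 + (-3 - 1*(-37))))*((1/(-3) + 7)*(-4)) = (130 + (-46 + (-3 + 37)))*((-⅓ + 7)*(-4)) = (130 + (-46 + 34))*((20/3)*(-4)) = (130 - 12)*(-80/3) = 118*(-80/3) = -9440/3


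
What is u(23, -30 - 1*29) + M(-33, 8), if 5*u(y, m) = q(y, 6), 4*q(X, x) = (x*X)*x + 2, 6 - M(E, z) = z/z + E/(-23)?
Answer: 2073/46 ≈ 45.065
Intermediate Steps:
M(E, z) = 5 + E/23 (M(E, z) = 6 - (z/z + E/(-23)) = 6 - (1 + E*(-1/23)) = 6 - (1 - E/23) = 6 + (-1 + E/23) = 5 + E/23)
q(X, x) = 1/2 + X*x**2/4 (q(X, x) = ((x*X)*x + 2)/4 = ((X*x)*x + 2)/4 = (X*x**2 + 2)/4 = (2 + X*x**2)/4 = 1/2 + X*x**2/4)
u(y, m) = 1/10 + 9*y/5 (u(y, m) = (1/2 + (1/4)*y*6**2)/5 = (1/2 + (1/4)*y*36)/5 = (1/2 + 9*y)/5 = 1/10 + 9*y/5)
u(23, -30 - 1*29) + M(-33, 8) = (1/10 + (9/5)*23) + (5 + (1/23)*(-33)) = (1/10 + 207/5) + (5 - 33/23) = 83/2 + 82/23 = 2073/46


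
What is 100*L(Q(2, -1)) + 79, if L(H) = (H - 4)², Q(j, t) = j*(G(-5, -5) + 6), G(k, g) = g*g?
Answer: 336479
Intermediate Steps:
G(k, g) = g²
Q(j, t) = 31*j (Q(j, t) = j*((-5)² + 6) = j*(25 + 6) = j*31 = 31*j)
L(H) = (-4 + H)²
100*L(Q(2, -1)) + 79 = 100*(-4 + 31*2)² + 79 = 100*(-4 + 62)² + 79 = 100*58² + 79 = 100*3364 + 79 = 336400 + 79 = 336479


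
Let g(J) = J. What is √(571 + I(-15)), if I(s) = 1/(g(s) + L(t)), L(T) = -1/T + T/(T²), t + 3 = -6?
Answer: 2*√32115/15 ≈ 23.894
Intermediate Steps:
t = -9 (t = -3 - 6 = -9)
L(T) = 0 (L(T) = -1/T + T/T² = -1/T + 1/T = 0)
I(s) = 1/s (I(s) = 1/(s + 0) = 1/s)
√(571 + I(-15)) = √(571 + 1/(-15)) = √(571 - 1/15) = √(8564/15) = 2*√32115/15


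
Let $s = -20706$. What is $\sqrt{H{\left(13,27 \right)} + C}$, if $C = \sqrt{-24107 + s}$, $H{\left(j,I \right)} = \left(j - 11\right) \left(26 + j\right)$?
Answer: $\sqrt{78 + i \sqrt{44813}} \approx 12.321 + 8.5908 i$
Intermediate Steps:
$H{\left(j,I \right)} = \left(-11 + j\right) \left(26 + j\right)$
$C = i \sqrt{44813}$ ($C = \sqrt{-24107 - 20706} = \sqrt{-44813} = i \sqrt{44813} \approx 211.69 i$)
$\sqrt{H{\left(13,27 \right)} + C} = \sqrt{\left(-286 + 13^{2} + 15 \cdot 13\right) + i \sqrt{44813}} = \sqrt{\left(-286 + 169 + 195\right) + i \sqrt{44813}} = \sqrt{78 + i \sqrt{44813}}$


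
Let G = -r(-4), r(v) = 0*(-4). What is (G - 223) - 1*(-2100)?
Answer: 1877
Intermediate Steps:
r(v) = 0
G = 0 (G = -1*0 = 0)
(G - 223) - 1*(-2100) = (0 - 223) - 1*(-2100) = -223 + 2100 = 1877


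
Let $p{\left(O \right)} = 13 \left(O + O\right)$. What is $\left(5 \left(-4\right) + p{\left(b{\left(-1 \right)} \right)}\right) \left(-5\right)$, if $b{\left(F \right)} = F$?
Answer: $230$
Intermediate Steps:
$p{\left(O \right)} = 26 O$ ($p{\left(O \right)} = 13 \cdot 2 O = 26 O$)
$\left(5 \left(-4\right) + p{\left(b{\left(-1 \right)} \right)}\right) \left(-5\right) = \left(5 \left(-4\right) + 26 \left(-1\right)\right) \left(-5\right) = \left(-20 - 26\right) \left(-5\right) = \left(-46\right) \left(-5\right) = 230$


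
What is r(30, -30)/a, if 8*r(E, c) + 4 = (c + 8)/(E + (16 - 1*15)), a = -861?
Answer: 73/106764 ≈ 0.00068375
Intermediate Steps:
r(E, c) = -1/2 + (8 + c)/(8*(1 + E)) (r(E, c) = -1/2 + ((c + 8)/(E + (16 - 1*15)))/8 = -1/2 + ((8 + c)/(E + (16 - 15)))/8 = -1/2 + ((8 + c)/(E + 1))/8 = -1/2 + ((8 + c)/(1 + E))/8 = -1/2 + (8 + c)/(8*(1 + E)))
r(30, -30)/a = ((4 - 30 - 4*30)/(8*(1 + 30)))/(-861) = ((1/8)*(4 - 30 - 120)/31)*(-1/861) = ((1/8)*(1/31)*(-146))*(-1/861) = -73/124*(-1/861) = 73/106764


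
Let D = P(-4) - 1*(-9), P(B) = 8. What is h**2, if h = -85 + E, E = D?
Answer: 4624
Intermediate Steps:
D = 17 (D = 8 - 1*(-9) = 8 + 9 = 17)
E = 17
h = -68 (h = -85 + 17 = -68)
h**2 = (-68)**2 = 4624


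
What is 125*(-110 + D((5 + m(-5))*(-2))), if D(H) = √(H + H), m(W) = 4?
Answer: -13750 + 750*I ≈ -13750.0 + 750.0*I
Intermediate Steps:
D(H) = √2*√H (D(H) = √(2*H) = √2*√H)
125*(-110 + D((5 + m(-5))*(-2))) = 125*(-110 + √2*√((5 + 4)*(-2))) = 125*(-110 + √2*√(9*(-2))) = 125*(-110 + √2*√(-18)) = 125*(-110 + √2*(3*I*√2)) = 125*(-110 + 6*I) = -13750 + 750*I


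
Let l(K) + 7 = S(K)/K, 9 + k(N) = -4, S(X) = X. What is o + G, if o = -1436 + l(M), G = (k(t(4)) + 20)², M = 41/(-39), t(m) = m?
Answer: -1393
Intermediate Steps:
M = -41/39 (M = 41*(-1/39) = -41/39 ≈ -1.0513)
k(N) = -13 (k(N) = -9 - 4 = -13)
l(K) = -6 (l(K) = -7 + K/K = -7 + 1 = -6)
G = 49 (G = (-13 + 20)² = 7² = 49)
o = -1442 (o = -1436 - 6 = -1442)
o + G = -1442 + 49 = -1393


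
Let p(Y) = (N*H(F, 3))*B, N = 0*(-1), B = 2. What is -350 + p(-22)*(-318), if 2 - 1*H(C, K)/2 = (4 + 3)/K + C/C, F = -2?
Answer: -350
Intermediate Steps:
N = 0
H(C, K) = 2 - 14/K (H(C, K) = 4 - 2*((4 + 3)/K + C/C) = 4 - 2*(7/K + 1) = 4 - 2*(1 + 7/K) = 4 + (-2 - 14/K) = 2 - 14/K)
p(Y) = 0 (p(Y) = (0*(2 - 14/3))*2 = (0*(-8/3))*2 = 0*2 = 0)
-350 + p(-22)*(-318) = -350 + 0*(-318) = -350 + 0 = -350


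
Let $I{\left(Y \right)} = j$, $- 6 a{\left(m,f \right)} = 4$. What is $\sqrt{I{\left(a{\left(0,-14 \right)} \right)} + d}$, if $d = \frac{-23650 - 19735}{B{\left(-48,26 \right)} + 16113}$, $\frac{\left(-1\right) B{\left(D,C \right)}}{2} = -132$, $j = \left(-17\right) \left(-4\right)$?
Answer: $\frac{\sqrt{17527500627}}{16377} \approx 8.084$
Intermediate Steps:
$a{\left(m,f \right)} = - \frac{2}{3}$ ($a{\left(m,f \right)} = \left(- \frac{1}{6}\right) 4 = - \frac{2}{3}$)
$j = 68$
$B{\left(D,C \right)} = 264$ ($B{\left(D,C \right)} = \left(-2\right) \left(-132\right) = 264$)
$I{\left(Y \right)} = 68$
$d = - \frac{43385}{16377}$ ($d = \frac{-23650 - 19735}{264 + 16113} = - \frac{43385}{16377} \approx -2.6491$)
$\sqrt{I{\left(a{\left(0,-14 \right)} \right)} + d} = \sqrt{68 - \frac{43385}{16377}} = \sqrt{\frac{1070251}{16377}} = \frac{\sqrt{17527500627}}{16377}$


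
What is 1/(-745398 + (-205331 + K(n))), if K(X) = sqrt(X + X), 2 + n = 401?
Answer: -950729/903885630643 - sqrt(798)/903885630643 ≈ -1.0519e-6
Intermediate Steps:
n = 399 (n = -2 + 401 = 399)
K(X) = sqrt(2)*sqrt(X) (K(X) = sqrt(2*X) = sqrt(2)*sqrt(X))
1/(-745398 + (-205331 + K(n))) = 1/(-745398 + (-205331 + sqrt(2)*sqrt(399))) = 1/(-745398 + (-205331 + sqrt(798))) = 1/(-950729 + sqrt(798))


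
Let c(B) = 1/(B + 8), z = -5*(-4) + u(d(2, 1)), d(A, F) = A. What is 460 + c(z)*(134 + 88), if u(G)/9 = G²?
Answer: 14831/32 ≈ 463.47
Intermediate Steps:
u(G) = 9*G²
z = 56 (z = -5*(-4) + 9*2² = 20 + 9*4 = 20 + 36 = 56)
c(B) = 1/(8 + B)
460 + c(z)*(134 + 88) = 460 + (134 + 88)/(8 + 56) = 460 + 222/64 = 460 + (1/64)*222 = 460 + 111/32 = 14831/32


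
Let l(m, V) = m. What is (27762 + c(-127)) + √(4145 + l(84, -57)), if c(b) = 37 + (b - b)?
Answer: 27799 + √4229 ≈ 27864.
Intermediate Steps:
c(b) = 37 (c(b) = 37 + 0 = 37)
(27762 + c(-127)) + √(4145 + l(84, -57)) = (27762 + 37) + √(4145 + 84) = 27799 + √4229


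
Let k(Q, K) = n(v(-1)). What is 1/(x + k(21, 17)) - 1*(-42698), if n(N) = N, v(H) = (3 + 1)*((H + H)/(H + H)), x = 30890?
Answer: 1319112013/30894 ≈ 42698.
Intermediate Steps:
v(H) = 4 (v(H) = 4*((2*H)/((2*H))) = 4*((2*H)*(1/(2*H))) = 4*1 = 4)
k(Q, K) = 4
1/(x + k(21, 17)) - 1*(-42698) = 1/(30890 + 4) - 1*(-42698) = 1/30894 + 42698 = 1319112013/30894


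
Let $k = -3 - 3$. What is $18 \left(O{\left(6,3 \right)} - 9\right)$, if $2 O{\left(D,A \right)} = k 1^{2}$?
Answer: $-216$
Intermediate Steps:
$k = -6$ ($k = -3 - 3 = -6$)
$O{\left(D,A \right)} = -3$ ($O{\left(D,A \right)} = \frac{\left(-6\right) 1^{2}}{2} = \frac{\left(-6\right) 1}{2} = \frac{1}{2} \left(-6\right) = -3$)
$18 \left(O{\left(6,3 \right)} - 9\right) = 18 \left(-3 - 9\right) = 18 \left(-12\right) = -216$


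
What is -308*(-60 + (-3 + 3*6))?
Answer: 13860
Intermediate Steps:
-308*(-60 + (-3 + 3*6)) = -308*(-60 + (-3 + 18)) = -308*(-60 + 15) = -308*(-45) = 13860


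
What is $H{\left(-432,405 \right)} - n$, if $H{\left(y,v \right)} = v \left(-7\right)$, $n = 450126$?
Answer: $-452961$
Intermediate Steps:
$H{\left(y,v \right)} = - 7 v$
$H{\left(-432,405 \right)} - n = \left(-7\right) 405 - 450126 = -2835 - 450126 = -452961$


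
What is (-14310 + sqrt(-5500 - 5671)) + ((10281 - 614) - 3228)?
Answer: -7871 + I*sqrt(11171) ≈ -7871.0 + 105.69*I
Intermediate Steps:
(-14310 + sqrt(-5500 - 5671)) + ((10281 - 614) - 3228) = (-14310 + sqrt(-11171)) + (9667 - 3228) = (-14310 + I*sqrt(11171)) + 6439 = -7871 + I*sqrt(11171)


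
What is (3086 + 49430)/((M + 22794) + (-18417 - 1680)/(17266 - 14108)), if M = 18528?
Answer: 165845528/130474779 ≈ 1.2711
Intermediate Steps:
(3086 + 49430)/((M + 22794) + (-18417 - 1680)/(17266 - 14108)) = (3086 + 49430)/((18528 + 22794) + (-18417 - 1680)/(17266 - 14108)) = 52516/(41322 - 20097/3158) = 52516/(130474779/3158) = 52516*(3158/130474779) = 165845528/130474779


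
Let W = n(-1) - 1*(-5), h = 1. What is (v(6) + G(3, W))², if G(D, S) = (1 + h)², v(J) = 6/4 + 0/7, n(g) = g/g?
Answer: 121/4 ≈ 30.250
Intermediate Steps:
n(g) = 1
v(J) = 3/2 (v(J) = 6*(¼) + 0*(⅐) = 3/2 + 0 = 3/2)
W = 6 (W = 1 - 1*(-5) = 1 + 5 = 6)
G(D, S) = 4 (G(D, S) = (1 + 1)² = 2² = 4)
(v(6) + G(3, W))² = (3/2 + 4)² = (11/2)² = 121/4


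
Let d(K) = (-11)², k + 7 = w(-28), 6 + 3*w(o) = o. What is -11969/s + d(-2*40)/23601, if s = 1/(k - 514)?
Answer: 50124572184/7867 ≈ 6.3715e+6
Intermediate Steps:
w(o) = -2 + o/3
k = -55/3 (k = -7 + (-2 + (⅓)*(-28)) = -7 + (-2 - 28/3) = -7 - 34/3 = -55/3 ≈ -18.333)
s = -3/1597 (s = 1/(-55/3 - 514) = 1/(-1597/3) = -3/1597 ≈ -0.0018785)
d(K) = 121
-11969/s + d(-2*40)/23601 = -11969/(-3/1597) + 121/23601 = -11969*(-1597/3) + 121*(1/23601) = 19114493/3 + 121/23601 = 50124572184/7867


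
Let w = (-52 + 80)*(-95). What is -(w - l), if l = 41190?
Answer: 43850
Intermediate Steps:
w = -2660 (w = 28*(-95) = -2660)
-(w - l) = -(-2660 - 1*41190) = -(-2660 - 41190) = -1*(-43850) = 43850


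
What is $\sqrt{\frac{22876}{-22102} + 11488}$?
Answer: $\frac{5 \sqrt{30348102}}{257} \approx 107.18$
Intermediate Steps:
$\sqrt{\frac{22876}{-22102} + 11488} = \sqrt{22876 \left(- \frac{1}{22102}\right) + 11488} = \sqrt{- \frac{266}{257} + 11488} = \sqrt{\frac{2952150}{257}} = \frac{5 \sqrt{30348102}}{257}$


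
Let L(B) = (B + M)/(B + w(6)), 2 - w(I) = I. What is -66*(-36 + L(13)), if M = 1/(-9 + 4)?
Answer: 34232/15 ≈ 2282.1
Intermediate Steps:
w(I) = 2 - I
M = -⅕ (M = 1/(-5) = -⅕ ≈ -0.20000)
L(B) = (-⅕ + B)/(-4 + B) (L(B) = (B - ⅕)/(B + (2 - 1*6)) = (-⅕ + B)/(B + (2 - 6)) = (-⅕ + B)/(B - 4) = (-⅕ + B)/(-4 + B))
-66*(-36 + L(13)) = -66*(-36 + (-⅕ + 13)/(-4 + 13)) = -66*(-36 + (64/5)/9) = -66*(-36 + (⅑)*(64/5)) = -66*(-36 + 64/45) = -66*(-1556/45) = 34232/15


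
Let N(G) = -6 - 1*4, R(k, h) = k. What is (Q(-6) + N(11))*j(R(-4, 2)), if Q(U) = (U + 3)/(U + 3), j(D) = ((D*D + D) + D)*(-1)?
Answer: 72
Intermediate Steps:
N(G) = -10 (N(G) = -6 - 4 = -10)
j(D) = -D² - 2*D (j(D) = ((D² + D) + D)*(-1) = ((D + D²) + D)*(-1) = (D² + 2*D)*(-1) = -D² - 2*D)
Q(U) = 1 (Q(U) = (3 + U)/(3 + U) = 1)
(Q(-6) + N(11))*j(R(-4, 2)) = (1 - 10)*(-1*(-4)*(2 - 4)) = -(-9)*(-4)*(-2) = -9*(-8) = 72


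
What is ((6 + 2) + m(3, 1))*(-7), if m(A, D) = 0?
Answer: -56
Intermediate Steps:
((6 + 2) + m(3, 1))*(-7) = ((6 + 2) + 0)*(-7) = (8 + 0)*(-7) = 8*(-7) = -56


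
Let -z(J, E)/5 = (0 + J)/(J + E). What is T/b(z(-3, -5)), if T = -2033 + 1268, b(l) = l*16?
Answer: 51/2 ≈ 25.500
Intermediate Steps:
z(J, E) = -5*J/(E + J) (z(J, E) = -5*(0 + J)/(J + E) = -5*J/(E + J))
b(l) = 16*l
T = -765
T/b(z(-3, -5)) = -765/(16*(-5*(-3)/(-5 - 3))) = -765/(16*(-5*(-3)/(-8))) = -765/(16*(-5*(-3)*(-⅛))) = -765/(16*(-15/8)) = -765/(-30) = -765*(-1/30) = 51/2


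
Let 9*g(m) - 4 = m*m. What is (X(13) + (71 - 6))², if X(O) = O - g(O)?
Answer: 279841/81 ≈ 3454.8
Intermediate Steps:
g(m) = 4/9 + m²/9 (g(m) = 4/9 + (m*m)/9 = 4/9 + m²/9)
X(O) = -4/9 + O - O²/9 (X(O) = O - (4/9 + O²/9) = O + (-4/9 - O²/9) = -4/9 + O - O²/9)
(X(13) + (71 - 6))² = ((-4/9 + 13 - ⅑*13²) + (71 - 6))² = ((-4/9 + 13 - ⅑*169) + 65)² = ((-4/9 + 13 - 169/9) + 65)² = (-56/9 + 65)² = (529/9)² = 279841/81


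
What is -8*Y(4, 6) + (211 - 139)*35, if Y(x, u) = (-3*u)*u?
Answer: 3384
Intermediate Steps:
Y(x, u) = -3*u²
-8*Y(4, 6) + (211 - 139)*35 = -(-24)*6² + (211 - 139)*35 = -(-24)*36 + 72*35 = -8*(-108) + 2520 = 864 + 2520 = 3384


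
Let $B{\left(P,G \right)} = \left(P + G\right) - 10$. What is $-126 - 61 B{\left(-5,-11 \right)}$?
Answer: $1460$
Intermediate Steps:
$B{\left(P,G \right)} = -10 + G + P$ ($B{\left(P,G \right)} = \left(G + P\right) - 10 = -10 + G + P$)
$-126 - 61 B{\left(-5,-11 \right)} = -126 - 61 \left(-10 - 11 - 5\right) = -126 - -1586 = -126 + 1586 = 1460$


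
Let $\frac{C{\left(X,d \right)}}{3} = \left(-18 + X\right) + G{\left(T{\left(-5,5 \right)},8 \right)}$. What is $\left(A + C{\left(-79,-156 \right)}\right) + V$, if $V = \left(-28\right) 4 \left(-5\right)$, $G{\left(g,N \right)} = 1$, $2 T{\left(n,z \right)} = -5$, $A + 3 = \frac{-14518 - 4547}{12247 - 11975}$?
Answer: $\frac{54103}{272} \approx 198.91$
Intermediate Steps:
$A = - \frac{19881}{272}$ ($A = -3 + \frac{-14518 - 4547}{12247 - 11975} = -3 - \frac{19065}{272} = - \frac{19881}{272} \approx -73.092$)
$T{\left(n,z \right)} = - \frac{5}{2}$ ($T{\left(n,z \right)} = \frac{1}{2} \left(-5\right) = - \frac{5}{2}$)
$C{\left(X,d \right)} = -51 + 3 X$ ($C{\left(X,d \right)} = 3 \left(\left(-18 + X\right) + 1\right) = 3 \left(-17 + X\right) = -51 + 3 X$)
$V = 560$ ($V = \left(-112\right) \left(-5\right) = 560$)
$\left(A + C{\left(-79,-156 \right)}\right) + V = \left(- \frac{19881}{272} + \left(-51 + 3 \left(-79\right)\right)\right) + 560 = \left(- \frac{19881}{272} - 288\right) + 560 = - \frac{98217}{272} + 560 = \frac{54103}{272}$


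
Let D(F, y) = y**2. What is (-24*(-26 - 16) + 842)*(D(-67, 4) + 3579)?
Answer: 6650750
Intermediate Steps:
(-24*(-26 - 16) + 842)*(D(-67, 4) + 3579) = (-24*(-26 - 16) + 842)*(4**2 + 3579) = (-24*(-42) + 842)*(16 + 3579) = (1008 + 842)*3595 = 1850*3595 = 6650750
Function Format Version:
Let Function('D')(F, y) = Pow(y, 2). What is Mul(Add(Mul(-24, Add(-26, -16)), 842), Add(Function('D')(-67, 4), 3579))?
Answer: 6650750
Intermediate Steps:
Mul(Add(Mul(-24, Add(-26, -16)), 842), Add(Function('D')(-67, 4), 3579)) = Mul(Add(Mul(-24, Add(-26, -16)), 842), Add(Pow(4, 2), 3579)) = Mul(Add(Mul(-24, -42), 842), Add(16, 3579)) = Mul(Add(1008, 842), 3595) = Mul(1850, 3595) = 6650750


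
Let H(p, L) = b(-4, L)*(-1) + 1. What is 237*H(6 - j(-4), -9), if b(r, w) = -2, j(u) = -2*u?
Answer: 711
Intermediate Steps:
H(p, L) = 3 (H(p, L) = -2*(-1) + 1 = 2 + 1 = 3)
237*H(6 - j(-4), -9) = 237*3 = 711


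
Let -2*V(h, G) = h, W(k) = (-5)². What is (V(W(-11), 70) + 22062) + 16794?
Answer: 77687/2 ≈ 38844.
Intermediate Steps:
W(k) = 25
V(h, G) = -h/2
(V(W(-11), 70) + 22062) + 16794 = (-½*25 + 22062) + 16794 = (-25/2 + 22062) + 16794 = 44099/2 + 16794 = 77687/2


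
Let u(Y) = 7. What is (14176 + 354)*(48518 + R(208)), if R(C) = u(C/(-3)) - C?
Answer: 702046010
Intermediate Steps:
R(C) = 7 - C
(14176 + 354)*(48518 + R(208)) = (14176 + 354)*(48518 + (7 - 1*208)) = 14530*(48518 + (7 - 208)) = 14530*(48518 - 201) = 14530*48317 = 702046010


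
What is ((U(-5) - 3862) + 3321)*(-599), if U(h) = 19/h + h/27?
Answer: 44070227/135 ≈ 3.2645e+5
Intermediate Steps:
U(h) = 19/h + h/27 (U(h) = 19/h + h*(1/27) = 19/h + h/27)
((U(-5) - 3862) + 3321)*(-599) = (((19/(-5) + (1/27)*(-5)) - 3862) + 3321)*(-599) = (((19*(-1/5) - 5/27) - 3862) + 3321)*(-599) = (((-19/5 - 5/27) - 3862) + 3321)*(-599) = ((-538/135 - 3862) + 3321)*(-599) = (-521908/135 + 3321)*(-599) = -73573/135*(-599) = 44070227/135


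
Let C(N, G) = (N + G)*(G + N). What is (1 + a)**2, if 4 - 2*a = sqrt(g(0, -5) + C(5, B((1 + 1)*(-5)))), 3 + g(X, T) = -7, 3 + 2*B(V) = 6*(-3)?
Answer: 9/16 ≈ 0.56250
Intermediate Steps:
B(V) = -21/2 (B(V) = -3/2 + (6*(-3))/2 = -3/2 + (1/2)*(-18) = -3/2 - 9 = -21/2)
g(X, T) = -10 (g(X, T) = -3 - 7 = -10)
C(N, G) = (G + N)**2 (C(N, G) = (G + N)*(G + N) = (G + N)**2)
a = -1/4 (a = 2 - sqrt(-10 + (-21/2 + 5)**2)/2 = 2 - sqrt(-10 + (-11/2)**2)/2 = 2 - sqrt(-10 + 121/4)/2 = 2 - sqrt(81/4)/2 = 2 - 1/2*9/2 = 2 - 9/4 = -1/4 ≈ -0.25000)
(1 + a)**2 = (1 - 1/4)**2 = (3/4)**2 = 9/16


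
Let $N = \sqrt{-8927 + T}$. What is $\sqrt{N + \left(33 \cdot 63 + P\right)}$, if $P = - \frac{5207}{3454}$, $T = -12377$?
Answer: $\frac{\sqrt{24784726186 + 23860232 i \sqrt{5326}}}{3454} \approx 45.608 + 1.6002 i$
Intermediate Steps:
$N = 2 i \sqrt{5326}$ ($N = \sqrt{-8927 - 12377} = \sqrt{-21304} = 2 i \sqrt{5326} \approx 145.96 i$)
$P = - \frac{5207}{3454}$ ($P = \left(-5207\right) \frac{1}{3454} = - \frac{5207}{3454} \approx -1.5075$)
$\sqrt{N + \left(33 \cdot 63 + P\right)} = \sqrt{2 i \sqrt{5326} + \left(33 \cdot 63 - \frac{5207}{3454}\right)} = \sqrt{2 i \sqrt{5326} + \left(2079 - \frac{5207}{3454}\right)} = \sqrt{2 i \sqrt{5326} + \frac{7175659}{3454}} = \sqrt{\frac{7175659}{3454} + 2 i \sqrt{5326}}$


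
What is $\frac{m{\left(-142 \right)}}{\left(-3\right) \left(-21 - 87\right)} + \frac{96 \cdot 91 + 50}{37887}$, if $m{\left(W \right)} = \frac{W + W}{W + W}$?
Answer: $\frac{961517}{4091796} \approx 0.23499$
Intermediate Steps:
$m{\left(W \right)} = 1$ ($m{\left(W \right)} = \frac{2 W}{2 W} = 2 W \frac{1}{2 W} = 1$)
$\frac{m{\left(-142 \right)}}{\left(-3\right) \left(-21 - 87\right)} + \frac{96 \cdot 91 + 50}{37887} = 1 \frac{1}{\left(-3\right) \left(-21 - 87\right)} + \frac{96 \cdot 91 + 50}{37887} = 1 \frac{1}{\left(-3\right) \left(-108\right)} + \left(8736 + 50\right) \frac{1}{37887} = 1 \cdot \frac{1}{324} + 8786 \cdot \frac{1}{37887} = 1 \cdot \frac{1}{324} + \frac{8786}{37887} = \frac{1}{324} + \frac{8786}{37887} = \frac{961517}{4091796}$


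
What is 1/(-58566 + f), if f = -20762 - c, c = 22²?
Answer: -1/79812 ≈ -1.2529e-5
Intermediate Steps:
c = 484
f = -21246 (f = -20762 - 1*484 = -20762 - 484 = -21246)
1/(-58566 + f) = 1/(-58566 - 21246) = 1/(-79812) = -1/79812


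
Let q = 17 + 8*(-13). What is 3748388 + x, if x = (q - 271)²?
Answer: 3876552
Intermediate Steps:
q = -87 (q = 17 - 104 = -87)
x = 128164 (x = (-87 - 271)² = (-358)² = 128164)
3748388 + x = 3748388 + 128164 = 3876552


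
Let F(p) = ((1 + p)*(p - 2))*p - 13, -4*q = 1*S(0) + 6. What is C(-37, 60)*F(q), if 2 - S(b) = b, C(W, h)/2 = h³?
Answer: -9072000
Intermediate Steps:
C(W, h) = 2*h³
S(b) = 2 - b
q = -2 (q = -(1*(2 - 1*0) + 6)/4 = -(1*(2 + 0) + 6)/4 = -(1*2 + 6)/4 = -(2 + 6)/4 = -¼*8 = -2)
F(p) = -13 + p*(1 + p)*(-2 + p) (F(p) = ((1 + p)*(-2 + p))*p - 13 = p*(1 + p)*(-2 + p) - 13 = -13 + p*(1 + p)*(-2 + p))
C(-37, 60)*F(q) = (2*60³)*(-13 + (-2)³ - 1*(-2)² - 2*(-2)) = (2*216000)*(-13 - 8 - 1*4 + 4) = 432000*(-13 - 8 - 4 + 4) = 432000*(-21) = -9072000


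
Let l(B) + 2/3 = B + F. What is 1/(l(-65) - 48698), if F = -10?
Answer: -3/146321 ≈ -2.0503e-5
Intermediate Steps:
l(B) = -32/3 + B (l(B) = -2/3 + (B - 10) = -2/3 + (-10 + B) = -32/3 + B)
1/(l(-65) - 48698) = 1/((-32/3 - 65) - 48698) = 1/(-227/3 - 48698) = 1/(-146321/3) = -3/146321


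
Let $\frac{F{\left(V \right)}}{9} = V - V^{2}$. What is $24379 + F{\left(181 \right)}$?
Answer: $-268841$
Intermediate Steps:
$F{\left(V \right)} = - 9 V^{2} + 9 V$ ($F{\left(V \right)} = 9 \left(V - V^{2}\right) = - 9 V^{2} + 9 V$)
$24379 + F{\left(181 \right)} = 24379 + 9 \cdot 181 \left(1 - 181\right) = 24379 + 9 \cdot 181 \left(-180\right) = 24379 - 293220 = -268841$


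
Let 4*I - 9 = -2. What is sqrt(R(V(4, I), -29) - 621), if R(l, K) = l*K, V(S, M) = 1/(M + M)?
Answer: I*sqrt(30835)/7 ≈ 25.086*I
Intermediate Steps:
I = 7/4 (I = 9/4 + (1/4)*(-2) = 9/4 - 1/2 = 7/4 ≈ 1.7500)
V(S, M) = 1/(2*M)
R(l, K) = K*l
sqrt(R(V(4, I), -29) - 621) = sqrt(-29/(2*7/4) - 621) = sqrt(-29*4/(2*7) - 621) = sqrt(-29*2/7 - 621) = sqrt(-58/7 - 621) = sqrt(-4405/7) = I*sqrt(30835)/7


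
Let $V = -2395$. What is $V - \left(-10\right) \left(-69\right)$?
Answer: $-3085$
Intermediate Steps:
$V - \left(-10\right) \left(-69\right) = -2395 - \left(-10\right) \left(-69\right) = -2395 - 690 = -3085$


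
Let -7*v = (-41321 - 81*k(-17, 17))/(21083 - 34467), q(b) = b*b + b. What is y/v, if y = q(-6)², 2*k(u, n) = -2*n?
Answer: -10539900/4993 ≈ -2110.9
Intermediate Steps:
k(u, n) = -n (k(u, n) = (-2*n)/2 = -n)
q(b) = b + b² (q(b) = b² + b = b + b²)
y = 900 (y = (-6*(1 - 6))² = (-6*(-5))² = 30² = 900)
v = -4993/11711 (v = -(-41321 - (-81)*17)/(7*(21083 - 34467)) = -(-41321 - 81*(-17))/(7*(-13384)) = -(-41321 + 1377)*(-1)/(7*13384) = -(-39944)*(-1)/(7*13384) = -⅐*4993/1673 = -4993/11711 ≈ -0.42635)
y/v = 900/(-4993/11711) = 900*(-11711/4993) = -10539900/4993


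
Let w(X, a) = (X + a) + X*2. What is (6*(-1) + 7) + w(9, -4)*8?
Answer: 185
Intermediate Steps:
w(X, a) = a + 3*X (w(X, a) = (X + a) + 2*X = a + 3*X)
(6*(-1) + 7) + w(9, -4)*8 = (6*(-1) + 7) + (-4 + 3*9)*8 = (-6 + 7) + (-4 + 27)*8 = 1 + 23*8 = 1 + 184 = 185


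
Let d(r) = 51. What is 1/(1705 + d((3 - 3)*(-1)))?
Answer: 1/1756 ≈ 0.00056948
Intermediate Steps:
1/(1705 + d((3 - 3)*(-1))) = 1/(1705 + 51) = 1/1756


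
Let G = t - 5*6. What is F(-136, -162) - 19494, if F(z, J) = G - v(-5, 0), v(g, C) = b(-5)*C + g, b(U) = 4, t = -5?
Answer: -19524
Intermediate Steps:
v(g, C) = g + 4*C (v(g, C) = 4*C + g = g + 4*C)
G = -35 (G = -5 - 5*6 = -5 - 30 = -35)
F(z, J) = -30 (F(z, J) = -35 - (-5 + 4*0) = -35 - (-5 + 0) = -35 - 1*(-5) = -35 + 5 = -30)
F(-136, -162) - 19494 = -30 - 19494 = -19524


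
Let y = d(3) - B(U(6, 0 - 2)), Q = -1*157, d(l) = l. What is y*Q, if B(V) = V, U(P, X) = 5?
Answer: 314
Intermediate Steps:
Q = -157
y = -2 (y = 3 - 1*5 = 3 - 5 = -2)
y*Q = -2*(-157) = 314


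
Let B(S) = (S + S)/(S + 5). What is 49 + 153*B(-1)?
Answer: -55/2 ≈ -27.500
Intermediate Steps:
B(S) = 2*S/(5 + S) (B(S) = (2*S)/(5 + S) = 2*S/(5 + S))
49 + 153*B(-1) = 49 + 153*(2*(-1)/(5 - 1)) = 49 + 153*(2*(-1)/4) = 49 + 153*(2*(-1)*(¼)) = 49 + 153*(-½) = 49 - 153/2 = -55/2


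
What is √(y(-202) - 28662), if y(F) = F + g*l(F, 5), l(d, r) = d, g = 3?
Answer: I*√29470 ≈ 171.67*I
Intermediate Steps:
y(F) = 4*F (y(F) = F + 3*F = 4*F)
√(y(-202) - 28662) = √(4*(-202) - 28662) = √(-808 - 28662) = √(-29470) = I*√29470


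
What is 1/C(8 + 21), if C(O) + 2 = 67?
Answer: 1/65 ≈ 0.015385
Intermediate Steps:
C(O) = 65 (C(O) = -2 + 67 = 65)
1/C(8 + 21) = 1/65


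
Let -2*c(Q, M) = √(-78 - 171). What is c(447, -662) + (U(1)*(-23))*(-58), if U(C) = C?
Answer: 1334 - I*√249/2 ≈ 1334.0 - 7.8899*I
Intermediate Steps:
c(Q, M) = -I*√249/2 (c(Q, M) = -√(-78 - 171)/2 = -I*√249/2)
c(447, -662) + (U(1)*(-23))*(-58) = -I*√249/2 + (1*(-23))*(-58) = -I*√249/2 - 23*(-58) = -I*√249/2 + 1334 = 1334 - I*√249/2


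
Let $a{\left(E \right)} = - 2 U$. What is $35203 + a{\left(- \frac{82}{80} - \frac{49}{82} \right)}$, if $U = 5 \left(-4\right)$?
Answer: $35243$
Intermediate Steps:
$U = -20$
$a{\left(E \right)} = 40$ ($a{\left(E \right)} = \left(-2\right) \left(-20\right) = 40$)
$35203 + a{\left(- \frac{82}{80} - \frac{49}{82} \right)} = 35203 + 40 = 35243$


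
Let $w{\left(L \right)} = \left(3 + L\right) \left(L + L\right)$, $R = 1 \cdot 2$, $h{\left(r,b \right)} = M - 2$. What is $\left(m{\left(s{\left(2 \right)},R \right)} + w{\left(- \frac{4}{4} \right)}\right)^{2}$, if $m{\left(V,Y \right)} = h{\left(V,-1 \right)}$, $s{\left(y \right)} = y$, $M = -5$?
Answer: $121$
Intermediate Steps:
$h{\left(r,b \right)} = -7$ ($h{\left(r,b \right)} = -5 - 2 = -7$)
$R = 2$
$m{\left(V,Y \right)} = -7$
$w{\left(L \right)} = 2 L \left(3 + L\right)$ ($w{\left(L \right)} = \left(3 + L\right) 2 L = 2 L \left(3 + L\right)$)
$\left(m{\left(s{\left(2 \right)},R \right)} + w{\left(- \frac{4}{4} \right)}\right)^{2} = \left(-7 + 2 \left(- \frac{4}{4}\right) \left(3 - \frac{4}{4}\right)\right)^{2} = \left(-7 + 2 \left(\left(-4\right) \frac{1}{4}\right) \left(3 - 1\right)\right)^{2} = \left(-7 + 2 \left(-1\right) \left(3 - 1\right)\right)^{2} = \left(-7 + 2 \left(-1\right) 2\right)^{2} = \left(-7 - 4\right)^{2} = \left(-11\right)^{2} = 121$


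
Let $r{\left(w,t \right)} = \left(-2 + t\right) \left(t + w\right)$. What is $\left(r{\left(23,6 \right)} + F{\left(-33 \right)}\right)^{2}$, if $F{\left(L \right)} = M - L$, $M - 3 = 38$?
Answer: $36100$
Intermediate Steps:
$M = 41$ ($M = 3 + 38 = 41$)
$F{\left(L \right)} = 41 - L$
$\left(r{\left(23,6 \right)} + F{\left(-33 \right)}\right)^{2} = \left(\left(6^{2} - 12 - 46 + 6 \cdot 23\right) + \left(41 - -33\right)\right)^{2} = \left(\left(36 - 12 - 46 + 138\right) + \left(41 + 33\right)\right)^{2} = \left(116 + 74\right)^{2} = 190^{2} = 36100$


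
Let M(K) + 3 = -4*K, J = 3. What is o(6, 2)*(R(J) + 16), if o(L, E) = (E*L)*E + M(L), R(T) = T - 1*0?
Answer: -57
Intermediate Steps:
M(K) = -3 - 4*K
R(T) = T (R(T) = T + 0 = T)
o(L, E) = -3 - 4*L + L*E² (o(L, E) = (E*L)*E + (-3 - 4*L) = L*E² + (-3 - 4*L) = -3 - 4*L + L*E²)
o(6, 2)*(R(J) + 16) = (-3 - 4*6 + 6*2²)*(3 + 16) = (-3 - 24 + 6*4)*19 = (-3 - 24 + 24)*19 = -3*19 = -57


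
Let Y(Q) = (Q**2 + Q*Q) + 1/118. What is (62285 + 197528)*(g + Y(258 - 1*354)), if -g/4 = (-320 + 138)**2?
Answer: -3496966323963/118 ≈ -2.9635e+10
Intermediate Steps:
g = -132496 (g = -4*(-320 + 138)**2 = -4*(-182)**2 = -4*33124 = -132496)
Y(Q) = 1/118 + 2*Q**2 (Y(Q) = (Q**2 + Q**2) + 1/118 = 2*Q**2 + 1/118 = 1/118 + 2*Q**2)
(62285 + 197528)*(g + Y(258 - 1*354)) = (62285 + 197528)*(-132496 + (1/118 + 2*(258 - 1*354)**2)) = 259813*(-132496 + (1/118 + 2*(258 - 354)**2)) = 259813*(-132496 + (1/118 + 2*(-96)**2)) = 259813*(-132496 + (1/118 + 2*9216)) = 259813*(-132496 + (1/118 + 18432)) = 259813*(-132496 + 2174977/118) = 259813*(-13459551/118) = -3496966323963/118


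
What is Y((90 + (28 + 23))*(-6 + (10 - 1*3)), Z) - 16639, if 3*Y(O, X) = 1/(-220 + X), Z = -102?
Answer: -16073275/966 ≈ -16639.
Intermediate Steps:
Y(O, X) = 1/(3*(-220 + X))
Y((90 + (28 + 23))*(-6 + (10 - 1*3)), Z) - 16639 = 1/(3*(-220 - 102)) - 16639 = (⅓)/(-322) - 16639 = (⅓)*(-1/322) - 16639 = -1/966 - 16639 = -16073275/966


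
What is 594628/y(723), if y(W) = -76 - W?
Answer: -594628/799 ≈ -744.21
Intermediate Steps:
594628/y(723) = 594628/(-76 - 1*723) = 594628/(-76 - 723) = 594628/(-799) = 594628*(-1/799) = -594628/799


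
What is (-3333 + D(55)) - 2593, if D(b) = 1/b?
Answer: -325929/55 ≈ -5926.0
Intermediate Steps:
(-3333 + D(55)) - 2593 = (-3333 + 1/55) - 2593 = -183314/55 - 2593 = -325929/55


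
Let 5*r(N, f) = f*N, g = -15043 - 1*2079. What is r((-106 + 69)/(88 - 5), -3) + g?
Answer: -7105519/415 ≈ -17122.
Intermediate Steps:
g = -17122 (g = -15043 - 2079 = -17122)
r(N, f) = N*f/5 (r(N, f) = (f*N)/5 = (N*f)/5 = N*f/5)
r((-106 + 69)/(88 - 5), -3) + g = (1/5)*((-106 + 69)/(88 - 5))*(-3) - 17122 = (1/5)*(-37/83)*(-3) - 17122 = 111/415 - 17122 = -7105519/415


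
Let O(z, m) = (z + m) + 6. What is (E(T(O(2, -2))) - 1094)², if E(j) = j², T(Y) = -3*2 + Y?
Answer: 1196836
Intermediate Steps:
O(z, m) = 6 + m + z (O(z, m) = (m + z) + 6 = 6 + m + z)
T(Y) = -6 + Y
(E(T(O(2, -2))) - 1094)² = ((-6 + (6 - 2 + 2))² - 1094)² = ((-6 + 6)² - 1094)² = (0² - 1094)² = (0 - 1094)² = (-1094)² = 1196836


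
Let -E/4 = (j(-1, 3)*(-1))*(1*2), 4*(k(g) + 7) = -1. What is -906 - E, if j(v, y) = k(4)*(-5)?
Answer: -1196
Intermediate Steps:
k(g) = -29/4 (k(g) = -7 + (¼)*(-1) = -7 - ¼ = -29/4)
j(v, y) = 145/4 (j(v, y) = -29/4*(-5) = 145/4)
E = 290 (E = -4*(145/4)*(-1)*1*2 = -(-145)*2 = -4*(-145/2) = 290)
-906 - E = -906 - 1*290 = -906 - 290 = -1196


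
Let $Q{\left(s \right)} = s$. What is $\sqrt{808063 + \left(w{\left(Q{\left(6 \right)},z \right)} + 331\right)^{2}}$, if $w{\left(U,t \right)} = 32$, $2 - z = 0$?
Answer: $2 \sqrt{234958} \approx 969.45$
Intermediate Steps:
$z = 2$ ($z = 2 - 0 = 2 + 0 = 2$)
$\sqrt{808063 + \left(w{\left(Q{\left(6 \right)},z \right)} + 331\right)^{2}} = \sqrt{808063 + \left(32 + 331\right)^{2}} = \sqrt{808063 + 363^{2}} = \sqrt{808063 + 131769} = \sqrt{939832} = 2 \sqrt{234958}$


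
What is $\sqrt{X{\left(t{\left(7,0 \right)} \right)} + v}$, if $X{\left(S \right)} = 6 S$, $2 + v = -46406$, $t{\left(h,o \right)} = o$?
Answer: $2 i \sqrt{11602} \approx 215.43 i$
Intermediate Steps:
$v = -46408$ ($v = -2 - 46406 = -46408$)
$\sqrt{X{\left(t{\left(7,0 \right)} \right)} + v} = \sqrt{6 \cdot 0 - 46408} = \sqrt{0 - 46408} = \sqrt{-46408} = 2 i \sqrt{11602}$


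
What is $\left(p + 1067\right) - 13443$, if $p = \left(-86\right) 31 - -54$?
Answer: $-14988$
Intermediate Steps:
$p = -2612$ ($p = -2666 + 54 = -2612$)
$\left(p + 1067\right) - 13443 = \left(-2612 + 1067\right) - 13443 = -1545 - 13443 = -14988$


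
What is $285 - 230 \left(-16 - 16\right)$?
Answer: $7645$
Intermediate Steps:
$285 - 230 \left(-16 - 16\right) = 285 - -7360 = 285 + 7360 = 7645$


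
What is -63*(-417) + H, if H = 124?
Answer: 26395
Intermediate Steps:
-63*(-417) + H = -63*(-417) + 124 = 26271 + 124 = 26395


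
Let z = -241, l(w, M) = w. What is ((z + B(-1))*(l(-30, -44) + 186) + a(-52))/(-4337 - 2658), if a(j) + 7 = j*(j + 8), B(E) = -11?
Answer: 37031/6995 ≈ 5.2939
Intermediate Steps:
a(j) = -7 + j*(8 + j) (a(j) = -7 + j*(j + 8) = -7 + j*(8 + j))
((z + B(-1))*(l(-30, -44) + 186) + a(-52))/(-4337 - 2658) = ((-241 - 11)*(-30 + 186) + (-7 + (-52)² + 8*(-52)))/(-4337 - 2658) = (-252*156 + (-7 + 2704 - 416))/(-6995) = (-39312 + 2281)*(-1/6995) = -37031*(-1/6995) = 37031/6995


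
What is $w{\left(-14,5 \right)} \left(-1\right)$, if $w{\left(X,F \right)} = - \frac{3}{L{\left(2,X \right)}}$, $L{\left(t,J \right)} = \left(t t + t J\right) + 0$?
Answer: $- \frac{1}{8} \approx -0.125$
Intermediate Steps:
$L{\left(t,J \right)} = t^{2} + J t$ ($L{\left(t,J \right)} = \left(t^{2} + J t\right) + 0 = t^{2} + J t$)
$w{\left(X,F \right)} = - \frac{3}{4 + 2 X}$ ($w{\left(X,F \right)} = - \frac{3}{2 \left(X + 2\right)} = - \frac{3}{2 \left(2 + X\right)} = - \frac{3}{4 + 2 X}$)
$w{\left(-14,5 \right)} \left(-1\right) = - \frac{3}{4 + 2 \left(-14\right)} \left(-1\right) = - \frac{3}{4 - 28} \left(-1\right) = - \frac{3}{-24} \left(-1\right) = \left(-3\right) \left(- \frac{1}{24}\right) \left(-1\right) = \frac{1}{8} \left(-1\right) = - \frac{1}{8}$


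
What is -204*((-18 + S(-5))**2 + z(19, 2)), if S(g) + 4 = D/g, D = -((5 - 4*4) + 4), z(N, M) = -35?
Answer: -2614056/25 ≈ -1.0456e+5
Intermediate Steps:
D = 7 (D = -((5 - 16) + 4) = -(-11 + 4) = -1*(-7) = 7)
S(g) = -4 + 7/g
-204*((-18 + S(-5))**2 + z(19, 2)) = -204*((-18 + (-4 + 7/(-5)))**2 - 35) = -204*((-18 + (-4 + 7*(-1/5)))**2 - 35) = -204*((-18 + (-4 - 7/5))**2 - 35) = -204*((-18 - 27/5)**2 - 35) = -204*((-117/5)**2 - 35) = -204*(13689/25 - 35) = -204*12814/25 = -2614056/25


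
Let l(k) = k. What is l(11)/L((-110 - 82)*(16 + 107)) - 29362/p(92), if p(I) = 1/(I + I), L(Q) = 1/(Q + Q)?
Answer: -5922160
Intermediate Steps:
L(Q) = 1/(2*Q)
p(I) = 1/(2*I)
l(11)/L((-110 - 82)*(16 + 107)) - 29362/p(92) = 11/((1/(2*(((-110 - 82)*(16 + 107)))))) - 29362/((½)/92) = 11/((1/(2*((-192*123))))) - 29362/((½)*(1/92)) = 11/(((½)/(-23616))) - 29362/1/184 = 11/(((½)*(-1/23616))) - 29362*184 = 11/(-1/47232) - 5402608 = 11*(-47232) - 5402608 = -519552 - 5402608 = -5922160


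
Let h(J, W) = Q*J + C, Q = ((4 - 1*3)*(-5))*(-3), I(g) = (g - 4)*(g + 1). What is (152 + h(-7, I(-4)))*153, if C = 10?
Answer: 8721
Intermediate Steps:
I(g) = (1 + g)*(-4 + g) (I(g) = (-4 + g)*(1 + g) = (1 + g)*(-4 + g))
Q = 15 (Q = ((4 - 3)*(-5))*(-3) = (1*(-5))*(-3) = -5*(-3) = 15)
h(J, W) = 10 + 15*J (h(J, W) = 15*J + 10 = 10 + 15*J)
(152 + h(-7, I(-4)))*153 = (152 + (10 + 15*(-7)))*153 = (152 + (10 - 105))*153 = (152 - 95)*153 = 57*153 = 8721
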